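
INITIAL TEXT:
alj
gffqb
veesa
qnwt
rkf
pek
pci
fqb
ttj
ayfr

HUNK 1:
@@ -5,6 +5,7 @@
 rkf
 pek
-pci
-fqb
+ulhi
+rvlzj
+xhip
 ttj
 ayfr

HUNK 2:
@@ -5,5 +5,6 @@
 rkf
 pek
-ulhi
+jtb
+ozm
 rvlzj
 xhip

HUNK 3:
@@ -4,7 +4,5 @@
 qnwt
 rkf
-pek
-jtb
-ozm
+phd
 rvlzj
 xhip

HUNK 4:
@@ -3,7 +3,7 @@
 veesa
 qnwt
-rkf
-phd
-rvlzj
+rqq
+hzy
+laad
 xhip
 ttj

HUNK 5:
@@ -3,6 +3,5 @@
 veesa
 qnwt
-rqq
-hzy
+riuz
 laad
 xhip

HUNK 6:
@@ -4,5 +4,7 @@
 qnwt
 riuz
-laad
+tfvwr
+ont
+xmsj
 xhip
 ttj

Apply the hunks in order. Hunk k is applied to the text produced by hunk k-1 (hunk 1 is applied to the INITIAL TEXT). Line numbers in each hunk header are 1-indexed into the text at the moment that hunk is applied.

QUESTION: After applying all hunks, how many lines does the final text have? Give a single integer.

Answer: 11

Derivation:
Hunk 1: at line 5 remove [pci,fqb] add [ulhi,rvlzj,xhip] -> 11 lines: alj gffqb veesa qnwt rkf pek ulhi rvlzj xhip ttj ayfr
Hunk 2: at line 5 remove [ulhi] add [jtb,ozm] -> 12 lines: alj gffqb veesa qnwt rkf pek jtb ozm rvlzj xhip ttj ayfr
Hunk 3: at line 4 remove [pek,jtb,ozm] add [phd] -> 10 lines: alj gffqb veesa qnwt rkf phd rvlzj xhip ttj ayfr
Hunk 4: at line 3 remove [rkf,phd,rvlzj] add [rqq,hzy,laad] -> 10 lines: alj gffqb veesa qnwt rqq hzy laad xhip ttj ayfr
Hunk 5: at line 3 remove [rqq,hzy] add [riuz] -> 9 lines: alj gffqb veesa qnwt riuz laad xhip ttj ayfr
Hunk 6: at line 4 remove [laad] add [tfvwr,ont,xmsj] -> 11 lines: alj gffqb veesa qnwt riuz tfvwr ont xmsj xhip ttj ayfr
Final line count: 11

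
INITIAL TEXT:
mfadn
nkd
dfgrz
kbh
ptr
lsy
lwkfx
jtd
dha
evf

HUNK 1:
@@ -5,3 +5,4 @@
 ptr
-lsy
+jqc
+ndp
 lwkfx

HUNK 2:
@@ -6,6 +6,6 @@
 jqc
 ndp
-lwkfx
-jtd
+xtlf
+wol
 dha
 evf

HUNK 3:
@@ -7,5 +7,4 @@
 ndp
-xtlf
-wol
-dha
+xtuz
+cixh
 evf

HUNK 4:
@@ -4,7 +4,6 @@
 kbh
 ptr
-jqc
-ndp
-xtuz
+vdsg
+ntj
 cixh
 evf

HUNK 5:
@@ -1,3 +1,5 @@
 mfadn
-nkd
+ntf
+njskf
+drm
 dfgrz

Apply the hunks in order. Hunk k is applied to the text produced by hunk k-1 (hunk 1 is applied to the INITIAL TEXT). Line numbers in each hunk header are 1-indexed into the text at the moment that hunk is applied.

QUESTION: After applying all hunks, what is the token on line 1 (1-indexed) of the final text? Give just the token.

Answer: mfadn

Derivation:
Hunk 1: at line 5 remove [lsy] add [jqc,ndp] -> 11 lines: mfadn nkd dfgrz kbh ptr jqc ndp lwkfx jtd dha evf
Hunk 2: at line 6 remove [lwkfx,jtd] add [xtlf,wol] -> 11 lines: mfadn nkd dfgrz kbh ptr jqc ndp xtlf wol dha evf
Hunk 3: at line 7 remove [xtlf,wol,dha] add [xtuz,cixh] -> 10 lines: mfadn nkd dfgrz kbh ptr jqc ndp xtuz cixh evf
Hunk 4: at line 4 remove [jqc,ndp,xtuz] add [vdsg,ntj] -> 9 lines: mfadn nkd dfgrz kbh ptr vdsg ntj cixh evf
Hunk 5: at line 1 remove [nkd] add [ntf,njskf,drm] -> 11 lines: mfadn ntf njskf drm dfgrz kbh ptr vdsg ntj cixh evf
Final line 1: mfadn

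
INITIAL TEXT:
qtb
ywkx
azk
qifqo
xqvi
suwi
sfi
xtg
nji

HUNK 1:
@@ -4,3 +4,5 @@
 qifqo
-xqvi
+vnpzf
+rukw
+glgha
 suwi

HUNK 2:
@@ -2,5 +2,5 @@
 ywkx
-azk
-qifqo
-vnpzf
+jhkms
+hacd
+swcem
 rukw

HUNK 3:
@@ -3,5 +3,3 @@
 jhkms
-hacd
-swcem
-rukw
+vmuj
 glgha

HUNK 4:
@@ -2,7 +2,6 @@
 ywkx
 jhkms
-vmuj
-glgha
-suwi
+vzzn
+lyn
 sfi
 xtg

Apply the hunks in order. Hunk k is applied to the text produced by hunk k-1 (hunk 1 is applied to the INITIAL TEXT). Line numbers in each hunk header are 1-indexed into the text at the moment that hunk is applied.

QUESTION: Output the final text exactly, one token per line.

Hunk 1: at line 4 remove [xqvi] add [vnpzf,rukw,glgha] -> 11 lines: qtb ywkx azk qifqo vnpzf rukw glgha suwi sfi xtg nji
Hunk 2: at line 2 remove [azk,qifqo,vnpzf] add [jhkms,hacd,swcem] -> 11 lines: qtb ywkx jhkms hacd swcem rukw glgha suwi sfi xtg nji
Hunk 3: at line 3 remove [hacd,swcem,rukw] add [vmuj] -> 9 lines: qtb ywkx jhkms vmuj glgha suwi sfi xtg nji
Hunk 4: at line 2 remove [vmuj,glgha,suwi] add [vzzn,lyn] -> 8 lines: qtb ywkx jhkms vzzn lyn sfi xtg nji

Answer: qtb
ywkx
jhkms
vzzn
lyn
sfi
xtg
nji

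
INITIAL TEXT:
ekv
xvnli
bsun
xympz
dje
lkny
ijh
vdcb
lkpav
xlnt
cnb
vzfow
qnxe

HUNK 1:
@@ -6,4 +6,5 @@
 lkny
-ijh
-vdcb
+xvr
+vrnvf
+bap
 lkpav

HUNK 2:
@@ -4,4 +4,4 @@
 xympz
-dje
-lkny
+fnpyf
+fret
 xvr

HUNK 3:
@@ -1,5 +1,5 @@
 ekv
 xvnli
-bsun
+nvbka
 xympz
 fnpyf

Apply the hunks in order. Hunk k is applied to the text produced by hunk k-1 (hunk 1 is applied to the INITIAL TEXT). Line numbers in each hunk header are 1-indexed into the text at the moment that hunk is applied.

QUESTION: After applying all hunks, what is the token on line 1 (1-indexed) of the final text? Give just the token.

Hunk 1: at line 6 remove [ijh,vdcb] add [xvr,vrnvf,bap] -> 14 lines: ekv xvnli bsun xympz dje lkny xvr vrnvf bap lkpav xlnt cnb vzfow qnxe
Hunk 2: at line 4 remove [dje,lkny] add [fnpyf,fret] -> 14 lines: ekv xvnli bsun xympz fnpyf fret xvr vrnvf bap lkpav xlnt cnb vzfow qnxe
Hunk 3: at line 1 remove [bsun] add [nvbka] -> 14 lines: ekv xvnli nvbka xympz fnpyf fret xvr vrnvf bap lkpav xlnt cnb vzfow qnxe
Final line 1: ekv

Answer: ekv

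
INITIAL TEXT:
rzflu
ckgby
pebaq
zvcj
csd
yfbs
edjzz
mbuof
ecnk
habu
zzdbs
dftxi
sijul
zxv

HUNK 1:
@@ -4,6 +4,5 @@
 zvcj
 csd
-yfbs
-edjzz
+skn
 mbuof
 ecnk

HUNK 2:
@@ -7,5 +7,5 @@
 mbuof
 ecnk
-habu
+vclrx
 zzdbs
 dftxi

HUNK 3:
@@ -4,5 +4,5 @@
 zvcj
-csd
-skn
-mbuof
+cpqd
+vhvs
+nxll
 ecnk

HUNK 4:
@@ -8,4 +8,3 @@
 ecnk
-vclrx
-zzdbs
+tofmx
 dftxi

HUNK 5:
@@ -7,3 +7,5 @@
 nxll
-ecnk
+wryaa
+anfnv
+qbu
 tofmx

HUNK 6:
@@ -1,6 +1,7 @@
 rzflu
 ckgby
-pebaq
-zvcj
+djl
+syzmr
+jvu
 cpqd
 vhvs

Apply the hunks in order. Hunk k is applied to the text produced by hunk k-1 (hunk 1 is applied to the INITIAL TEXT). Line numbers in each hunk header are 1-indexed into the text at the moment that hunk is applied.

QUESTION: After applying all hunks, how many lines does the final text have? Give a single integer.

Answer: 15

Derivation:
Hunk 1: at line 4 remove [yfbs,edjzz] add [skn] -> 13 lines: rzflu ckgby pebaq zvcj csd skn mbuof ecnk habu zzdbs dftxi sijul zxv
Hunk 2: at line 7 remove [habu] add [vclrx] -> 13 lines: rzflu ckgby pebaq zvcj csd skn mbuof ecnk vclrx zzdbs dftxi sijul zxv
Hunk 3: at line 4 remove [csd,skn,mbuof] add [cpqd,vhvs,nxll] -> 13 lines: rzflu ckgby pebaq zvcj cpqd vhvs nxll ecnk vclrx zzdbs dftxi sijul zxv
Hunk 4: at line 8 remove [vclrx,zzdbs] add [tofmx] -> 12 lines: rzflu ckgby pebaq zvcj cpqd vhvs nxll ecnk tofmx dftxi sijul zxv
Hunk 5: at line 7 remove [ecnk] add [wryaa,anfnv,qbu] -> 14 lines: rzflu ckgby pebaq zvcj cpqd vhvs nxll wryaa anfnv qbu tofmx dftxi sijul zxv
Hunk 6: at line 1 remove [pebaq,zvcj] add [djl,syzmr,jvu] -> 15 lines: rzflu ckgby djl syzmr jvu cpqd vhvs nxll wryaa anfnv qbu tofmx dftxi sijul zxv
Final line count: 15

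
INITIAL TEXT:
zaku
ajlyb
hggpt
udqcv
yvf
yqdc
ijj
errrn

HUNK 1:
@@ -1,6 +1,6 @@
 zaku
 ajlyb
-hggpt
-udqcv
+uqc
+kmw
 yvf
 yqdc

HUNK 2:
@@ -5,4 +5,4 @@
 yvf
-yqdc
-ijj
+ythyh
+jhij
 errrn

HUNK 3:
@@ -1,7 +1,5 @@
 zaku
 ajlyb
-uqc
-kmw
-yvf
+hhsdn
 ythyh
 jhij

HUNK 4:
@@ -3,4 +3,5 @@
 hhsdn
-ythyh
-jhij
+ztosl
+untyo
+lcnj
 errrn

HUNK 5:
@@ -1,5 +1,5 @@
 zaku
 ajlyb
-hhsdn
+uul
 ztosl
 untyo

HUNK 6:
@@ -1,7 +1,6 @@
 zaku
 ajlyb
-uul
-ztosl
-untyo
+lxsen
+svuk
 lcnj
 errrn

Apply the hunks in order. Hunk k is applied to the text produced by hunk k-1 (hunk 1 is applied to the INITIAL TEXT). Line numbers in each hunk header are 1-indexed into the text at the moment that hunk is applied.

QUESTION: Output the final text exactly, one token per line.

Hunk 1: at line 1 remove [hggpt,udqcv] add [uqc,kmw] -> 8 lines: zaku ajlyb uqc kmw yvf yqdc ijj errrn
Hunk 2: at line 5 remove [yqdc,ijj] add [ythyh,jhij] -> 8 lines: zaku ajlyb uqc kmw yvf ythyh jhij errrn
Hunk 3: at line 1 remove [uqc,kmw,yvf] add [hhsdn] -> 6 lines: zaku ajlyb hhsdn ythyh jhij errrn
Hunk 4: at line 3 remove [ythyh,jhij] add [ztosl,untyo,lcnj] -> 7 lines: zaku ajlyb hhsdn ztosl untyo lcnj errrn
Hunk 5: at line 1 remove [hhsdn] add [uul] -> 7 lines: zaku ajlyb uul ztosl untyo lcnj errrn
Hunk 6: at line 1 remove [uul,ztosl,untyo] add [lxsen,svuk] -> 6 lines: zaku ajlyb lxsen svuk lcnj errrn

Answer: zaku
ajlyb
lxsen
svuk
lcnj
errrn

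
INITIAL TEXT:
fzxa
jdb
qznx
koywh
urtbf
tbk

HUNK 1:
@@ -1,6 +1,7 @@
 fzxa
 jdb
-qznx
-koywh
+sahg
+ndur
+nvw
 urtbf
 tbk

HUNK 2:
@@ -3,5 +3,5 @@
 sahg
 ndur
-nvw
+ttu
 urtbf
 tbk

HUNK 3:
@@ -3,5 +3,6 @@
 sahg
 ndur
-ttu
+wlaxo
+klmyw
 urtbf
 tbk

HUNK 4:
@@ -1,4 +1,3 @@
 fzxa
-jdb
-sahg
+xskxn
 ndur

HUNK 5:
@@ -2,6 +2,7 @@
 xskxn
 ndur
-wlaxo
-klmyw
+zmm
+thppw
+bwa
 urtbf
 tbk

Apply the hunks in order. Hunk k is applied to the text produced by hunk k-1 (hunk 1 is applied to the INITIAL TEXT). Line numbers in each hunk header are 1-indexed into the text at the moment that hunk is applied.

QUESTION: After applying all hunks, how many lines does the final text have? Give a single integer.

Answer: 8

Derivation:
Hunk 1: at line 1 remove [qznx,koywh] add [sahg,ndur,nvw] -> 7 lines: fzxa jdb sahg ndur nvw urtbf tbk
Hunk 2: at line 3 remove [nvw] add [ttu] -> 7 lines: fzxa jdb sahg ndur ttu urtbf tbk
Hunk 3: at line 3 remove [ttu] add [wlaxo,klmyw] -> 8 lines: fzxa jdb sahg ndur wlaxo klmyw urtbf tbk
Hunk 4: at line 1 remove [jdb,sahg] add [xskxn] -> 7 lines: fzxa xskxn ndur wlaxo klmyw urtbf tbk
Hunk 5: at line 2 remove [wlaxo,klmyw] add [zmm,thppw,bwa] -> 8 lines: fzxa xskxn ndur zmm thppw bwa urtbf tbk
Final line count: 8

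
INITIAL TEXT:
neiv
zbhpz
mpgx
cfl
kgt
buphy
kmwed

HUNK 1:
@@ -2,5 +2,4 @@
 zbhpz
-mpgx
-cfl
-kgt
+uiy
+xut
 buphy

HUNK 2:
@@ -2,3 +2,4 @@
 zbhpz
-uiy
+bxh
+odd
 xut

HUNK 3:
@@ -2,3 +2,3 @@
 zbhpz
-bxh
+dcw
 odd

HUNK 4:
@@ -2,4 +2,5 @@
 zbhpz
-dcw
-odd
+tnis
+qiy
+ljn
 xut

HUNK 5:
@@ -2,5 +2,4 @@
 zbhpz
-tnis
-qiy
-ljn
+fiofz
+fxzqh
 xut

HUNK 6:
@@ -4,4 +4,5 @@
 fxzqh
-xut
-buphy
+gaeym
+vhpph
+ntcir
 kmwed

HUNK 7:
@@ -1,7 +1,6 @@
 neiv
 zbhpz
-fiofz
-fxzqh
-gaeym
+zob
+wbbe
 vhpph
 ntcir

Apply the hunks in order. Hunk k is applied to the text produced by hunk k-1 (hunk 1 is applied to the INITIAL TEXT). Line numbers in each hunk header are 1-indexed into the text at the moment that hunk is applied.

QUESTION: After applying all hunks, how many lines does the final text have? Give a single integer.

Answer: 7

Derivation:
Hunk 1: at line 2 remove [mpgx,cfl,kgt] add [uiy,xut] -> 6 lines: neiv zbhpz uiy xut buphy kmwed
Hunk 2: at line 2 remove [uiy] add [bxh,odd] -> 7 lines: neiv zbhpz bxh odd xut buphy kmwed
Hunk 3: at line 2 remove [bxh] add [dcw] -> 7 lines: neiv zbhpz dcw odd xut buphy kmwed
Hunk 4: at line 2 remove [dcw,odd] add [tnis,qiy,ljn] -> 8 lines: neiv zbhpz tnis qiy ljn xut buphy kmwed
Hunk 5: at line 2 remove [tnis,qiy,ljn] add [fiofz,fxzqh] -> 7 lines: neiv zbhpz fiofz fxzqh xut buphy kmwed
Hunk 6: at line 4 remove [xut,buphy] add [gaeym,vhpph,ntcir] -> 8 lines: neiv zbhpz fiofz fxzqh gaeym vhpph ntcir kmwed
Hunk 7: at line 1 remove [fiofz,fxzqh,gaeym] add [zob,wbbe] -> 7 lines: neiv zbhpz zob wbbe vhpph ntcir kmwed
Final line count: 7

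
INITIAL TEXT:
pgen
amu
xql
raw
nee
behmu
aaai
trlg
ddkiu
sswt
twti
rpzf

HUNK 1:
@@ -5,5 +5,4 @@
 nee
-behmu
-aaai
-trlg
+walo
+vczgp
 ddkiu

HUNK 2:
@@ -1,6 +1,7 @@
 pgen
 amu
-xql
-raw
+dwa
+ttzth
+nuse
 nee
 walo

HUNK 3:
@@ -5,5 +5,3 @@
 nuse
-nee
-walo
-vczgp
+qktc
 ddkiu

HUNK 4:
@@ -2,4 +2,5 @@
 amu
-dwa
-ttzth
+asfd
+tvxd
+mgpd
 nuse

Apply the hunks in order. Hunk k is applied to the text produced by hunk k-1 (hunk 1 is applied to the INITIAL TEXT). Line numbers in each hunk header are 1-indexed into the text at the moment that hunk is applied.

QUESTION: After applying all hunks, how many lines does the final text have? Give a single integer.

Hunk 1: at line 5 remove [behmu,aaai,trlg] add [walo,vczgp] -> 11 lines: pgen amu xql raw nee walo vczgp ddkiu sswt twti rpzf
Hunk 2: at line 1 remove [xql,raw] add [dwa,ttzth,nuse] -> 12 lines: pgen amu dwa ttzth nuse nee walo vczgp ddkiu sswt twti rpzf
Hunk 3: at line 5 remove [nee,walo,vczgp] add [qktc] -> 10 lines: pgen amu dwa ttzth nuse qktc ddkiu sswt twti rpzf
Hunk 4: at line 2 remove [dwa,ttzth] add [asfd,tvxd,mgpd] -> 11 lines: pgen amu asfd tvxd mgpd nuse qktc ddkiu sswt twti rpzf
Final line count: 11

Answer: 11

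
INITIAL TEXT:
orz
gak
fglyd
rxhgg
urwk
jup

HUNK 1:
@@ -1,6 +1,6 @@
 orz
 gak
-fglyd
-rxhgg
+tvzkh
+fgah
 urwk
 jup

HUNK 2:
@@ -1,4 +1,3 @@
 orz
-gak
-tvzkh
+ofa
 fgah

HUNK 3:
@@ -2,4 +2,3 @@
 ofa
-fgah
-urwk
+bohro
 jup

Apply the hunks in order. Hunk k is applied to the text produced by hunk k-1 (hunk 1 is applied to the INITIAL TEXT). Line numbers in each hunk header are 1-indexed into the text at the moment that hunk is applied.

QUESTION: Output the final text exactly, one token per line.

Hunk 1: at line 1 remove [fglyd,rxhgg] add [tvzkh,fgah] -> 6 lines: orz gak tvzkh fgah urwk jup
Hunk 2: at line 1 remove [gak,tvzkh] add [ofa] -> 5 lines: orz ofa fgah urwk jup
Hunk 3: at line 2 remove [fgah,urwk] add [bohro] -> 4 lines: orz ofa bohro jup

Answer: orz
ofa
bohro
jup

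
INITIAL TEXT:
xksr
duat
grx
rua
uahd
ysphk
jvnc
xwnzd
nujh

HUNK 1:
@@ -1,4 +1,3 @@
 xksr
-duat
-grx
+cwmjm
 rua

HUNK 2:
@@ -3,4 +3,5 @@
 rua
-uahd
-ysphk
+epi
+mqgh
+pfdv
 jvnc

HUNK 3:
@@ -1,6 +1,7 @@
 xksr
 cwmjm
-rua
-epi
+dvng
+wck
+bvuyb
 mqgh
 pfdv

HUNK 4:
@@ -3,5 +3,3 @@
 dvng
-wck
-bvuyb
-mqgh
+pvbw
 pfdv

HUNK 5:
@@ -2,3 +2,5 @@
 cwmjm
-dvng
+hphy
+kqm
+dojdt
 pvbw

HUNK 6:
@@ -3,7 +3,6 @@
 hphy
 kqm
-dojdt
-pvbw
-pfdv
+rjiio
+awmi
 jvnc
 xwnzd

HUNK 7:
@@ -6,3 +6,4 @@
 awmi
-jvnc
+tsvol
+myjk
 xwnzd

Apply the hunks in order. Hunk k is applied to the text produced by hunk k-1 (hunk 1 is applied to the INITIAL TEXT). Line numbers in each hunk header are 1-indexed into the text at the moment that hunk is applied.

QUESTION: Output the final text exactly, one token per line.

Hunk 1: at line 1 remove [duat,grx] add [cwmjm] -> 8 lines: xksr cwmjm rua uahd ysphk jvnc xwnzd nujh
Hunk 2: at line 3 remove [uahd,ysphk] add [epi,mqgh,pfdv] -> 9 lines: xksr cwmjm rua epi mqgh pfdv jvnc xwnzd nujh
Hunk 3: at line 1 remove [rua,epi] add [dvng,wck,bvuyb] -> 10 lines: xksr cwmjm dvng wck bvuyb mqgh pfdv jvnc xwnzd nujh
Hunk 4: at line 3 remove [wck,bvuyb,mqgh] add [pvbw] -> 8 lines: xksr cwmjm dvng pvbw pfdv jvnc xwnzd nujh
Hunk 5: at line 2 remove [dvng] add [hphy,kqm,dojdt] -> 10 lines: xksr cwmjm hphy kqm dojdt pvbw pfdv jvnc xwnzd nujh
Hunk 6: at line 3 remove [dojdt,pvbw,pfdv] add [rjiio,awmi] -> 9 lines: xksr cwmjm hphy kqm rjiio awmi jvnc xwnzd nujh
Hunk 7: at line 6 remove [jvnc] add [tsvol,myjk] -> 10 lines: xksr cwmjm hphy kqm rjiio awmi tsvol myjk xwnzd nujh

Answer: xksr
cwmjm
hphy
kqm
rjiio
awmi
tsvol
myjk
xwnzd
nujh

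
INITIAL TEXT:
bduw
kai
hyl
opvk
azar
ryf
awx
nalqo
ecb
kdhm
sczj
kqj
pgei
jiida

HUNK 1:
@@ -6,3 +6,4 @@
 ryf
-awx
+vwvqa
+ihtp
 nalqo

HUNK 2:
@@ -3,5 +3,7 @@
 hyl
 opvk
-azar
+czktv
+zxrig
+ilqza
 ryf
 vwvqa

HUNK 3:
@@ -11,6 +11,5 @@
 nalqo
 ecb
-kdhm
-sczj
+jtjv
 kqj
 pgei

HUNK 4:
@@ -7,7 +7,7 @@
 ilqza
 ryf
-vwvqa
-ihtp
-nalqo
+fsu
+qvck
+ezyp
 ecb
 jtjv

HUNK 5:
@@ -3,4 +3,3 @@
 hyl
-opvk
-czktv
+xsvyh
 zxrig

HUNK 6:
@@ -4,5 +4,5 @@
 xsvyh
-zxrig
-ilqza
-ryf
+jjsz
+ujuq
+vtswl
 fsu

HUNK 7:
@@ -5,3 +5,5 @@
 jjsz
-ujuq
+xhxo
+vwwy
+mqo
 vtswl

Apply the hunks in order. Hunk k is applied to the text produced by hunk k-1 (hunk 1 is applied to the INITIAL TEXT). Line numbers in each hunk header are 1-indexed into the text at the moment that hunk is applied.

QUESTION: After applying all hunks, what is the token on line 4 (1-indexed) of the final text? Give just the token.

Answer: xsvyh

Derivation:
Hunk 1: at line 6 remove [awx] add [vwvqa,ihtp] -> 15 lines: bduw kai hyl opvk azar ryf vwvqa ihtp nalqo ecb kdhm sczj kqj pgei jiida
Hunk 2: at line 3 remove [azar] add [czktv,zxrig,ilqza] -> 17 lines: bduw kai hyl opvk czktv zxrig ilqza ryf vwvqa ihtp nalqo ecb kdhm sczj kqj pgei jiida
Hunk 3: at line 11 remove [kdhm,sczj] add [jtjv] -> 16 lines: bduw kai hyl opvk czktv zxrig ilqza ryf vwvqa ihtp nalqo ecb jtjv kqj pgei jiida
Hunk 4: at line 7 remove [vwvqa,ihtp,nalqo] add [fsu,qvck,ezyp] -> 16 lines: bduw kai hyl opvk czktv zxrig ilqza ryf fsu qvck ezyp ecb jtjv kqj pgei jiida
Hunk 5: at line 3 remove [opvk,czktv] add [xsvyh] -> 15 lines: bduw kai hyl xsvyh zxrig ilqza ryf fsu qvck ezyp ecb jtjv kqj pgei jiida
Hunk 6: at line 4 remove [zxrig,ilqza,ryf] add [jjsz,ujuq,vtswl] -> 15 lines: bduw kai hyl xsvyh jjsz ujuq vtswl fsu qvck ezyp ecb jtjv kqj pgei jiida
Hunk 7: at line 5 remove [ujuq] add [xhxo,vwwy,mqo] -> 17 lines: bduw kai hyl xsvyh jjsz xhxo vwwy mqo vtswl fsu qvck ezyp ecb jtjv kqj pgei jiida
Final line 4: xsvyh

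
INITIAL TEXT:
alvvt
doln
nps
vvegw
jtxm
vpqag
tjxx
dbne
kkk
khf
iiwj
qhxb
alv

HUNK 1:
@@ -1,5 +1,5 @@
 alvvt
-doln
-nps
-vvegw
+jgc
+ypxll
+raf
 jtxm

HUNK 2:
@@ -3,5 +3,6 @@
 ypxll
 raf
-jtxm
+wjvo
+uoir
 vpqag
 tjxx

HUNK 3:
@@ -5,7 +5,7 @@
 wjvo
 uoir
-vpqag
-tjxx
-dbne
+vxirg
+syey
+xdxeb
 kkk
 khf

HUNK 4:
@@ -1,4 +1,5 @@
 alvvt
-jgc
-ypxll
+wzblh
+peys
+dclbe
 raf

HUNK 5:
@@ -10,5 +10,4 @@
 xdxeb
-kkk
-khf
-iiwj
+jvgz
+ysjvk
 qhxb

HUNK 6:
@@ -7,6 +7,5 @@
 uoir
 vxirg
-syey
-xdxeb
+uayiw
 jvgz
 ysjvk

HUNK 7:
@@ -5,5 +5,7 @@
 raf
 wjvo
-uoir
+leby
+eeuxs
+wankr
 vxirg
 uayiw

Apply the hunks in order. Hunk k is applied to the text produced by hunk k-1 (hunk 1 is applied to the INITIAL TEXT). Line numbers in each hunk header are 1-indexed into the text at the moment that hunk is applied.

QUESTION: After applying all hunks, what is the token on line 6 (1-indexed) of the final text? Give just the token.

Answer: wjvo

Derivation:
Hunk 1: at line 1 remove [doln,nps,vvegw] add [jgc,ypxll,raf] -> 13 lines: alvvt jgc ypxll raf jtxm vpqag tjxx dbne kkk khf iiwj qhxb alv
Hunk 2: at line 3 remove [jtxm] add [wjvo,uoir] -> 14 lines: alvvt jgc ypxll raf wjvo uoir vpqag tjxx dbne kkk khf iiwj qhxb alv
Hunk 3: at line 5 remove [vpqag,tjxx,dbne] add [vxirg,syey,xdxeb] -> 14 lines: alvvt jgc ypxll raf wjvo uoir vxirg syey xdxeb kkk khf iiwj qhxb alv
Hunk 4: at line 1 remove [jgc,ypxll] add [wzblh,peys,dclbe] -> 15 lines: alvvt wzblh peys dclbe raf wjvo uoir vxirg syey xdxeb kkk khf iiwj qhxb alv
Hunk 5: at line 10 remove [kkk,khf,iiwj] add [jvgz,ysjvk] -> 14 lines: alvvt wzblh peys dclbe raf wjvo uoir vxirg syey xdxeb jvgz ysjvk qhxb alv
Hunk 6: at line 7 remove [syey,xdxeb] add [uayiw] -> 13 lines: alvvt wzblh peys dclbe raf wjvo uoir vxirg uayiw jvgz ysjvk qhxb alv
Hunk 7: at line 5 remove [uoir] add [leby,eeuxs,wankr] -> 15 lines: alvvt wzblh peys dclbe raf wjvo leby eeuxs wankr vxirg uayiw jvgz ysjvk qhxb alv
Final line 6: wjvo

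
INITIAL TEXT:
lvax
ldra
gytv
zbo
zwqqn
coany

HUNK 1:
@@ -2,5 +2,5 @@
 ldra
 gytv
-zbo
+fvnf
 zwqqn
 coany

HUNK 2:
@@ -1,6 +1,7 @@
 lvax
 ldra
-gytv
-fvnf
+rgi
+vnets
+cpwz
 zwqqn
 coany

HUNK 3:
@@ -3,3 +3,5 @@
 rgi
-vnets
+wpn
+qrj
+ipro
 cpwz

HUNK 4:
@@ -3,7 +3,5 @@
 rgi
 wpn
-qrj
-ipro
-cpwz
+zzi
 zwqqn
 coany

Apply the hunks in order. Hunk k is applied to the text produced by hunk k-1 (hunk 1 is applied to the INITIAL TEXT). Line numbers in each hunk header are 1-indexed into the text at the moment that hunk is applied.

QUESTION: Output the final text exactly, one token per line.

Answer: lvax
ldra
rgi
wpn
zzi
zwqqn
coany

Derivation:
Hunk 1: at line 2 remove [zbo] add [fvnf] -> 6 lines: lvax ldra gytv fvnf zwqqn coany
Hunk 2: at line 1 remove [gytv,fvnf] add [rgi,vnets,cpwz] -> 7 lines: lvax ldra rgi vnets cpwz zwqqn coany
Hunk 3: at line 3 remove [vnets] add [wpn,qrj,ipro] -> 9 lines: lvax ldra rgi wpn qrj ipro cpwz zwqqn coany
Hunk 4: at line 3 remove [qrj,ipro,cpwz] add [zzi] -> 7 lines: lvax ldra rgi wpn zzi zwqqn coany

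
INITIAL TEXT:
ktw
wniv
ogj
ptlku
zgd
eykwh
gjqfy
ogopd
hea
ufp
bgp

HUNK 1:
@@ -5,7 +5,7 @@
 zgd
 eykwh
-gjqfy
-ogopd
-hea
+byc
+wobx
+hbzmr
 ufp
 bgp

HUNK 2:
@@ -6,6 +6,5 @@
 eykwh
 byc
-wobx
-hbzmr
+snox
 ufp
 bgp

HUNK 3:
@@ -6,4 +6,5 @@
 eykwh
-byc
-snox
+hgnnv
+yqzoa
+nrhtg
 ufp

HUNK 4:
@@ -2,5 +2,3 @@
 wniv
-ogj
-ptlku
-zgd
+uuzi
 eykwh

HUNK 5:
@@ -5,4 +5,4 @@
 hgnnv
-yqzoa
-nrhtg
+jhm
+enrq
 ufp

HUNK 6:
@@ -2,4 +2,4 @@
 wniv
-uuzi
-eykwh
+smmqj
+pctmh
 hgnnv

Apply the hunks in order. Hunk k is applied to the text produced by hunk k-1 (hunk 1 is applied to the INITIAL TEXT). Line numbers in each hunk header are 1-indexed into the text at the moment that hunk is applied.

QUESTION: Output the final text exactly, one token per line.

Answer: ktw
wniv
smmqj
pctmh
hgnnv
jhm
enrq
ufp
bgp

Derivation:
Hunk 1: at line 5 remove [gjqfy,ogopd,hea] add [byc,wobx,hbzmr] -> 11 lines: ktw wniv ogj ptlku zgd eykwh byc wobx hbzmr ufp bgp
Hunk 2: at line 6 remove [wobx,hbzmr] add [snox] -> 10 lines: ktw wniv ogj ptlku zgd eykwh byc snox ufp bgp
Hunk 3: at line 6 remove [byc,snox] add [hgnnv,yqzoa,nrhtg] -> 11 lines: ktw wniv ogj ptlku zgd eykwh hgnnv yqzoa nrhtg ufp bgp
Hunk 4: at line 2 remove [ogj,ptlku,zgd] add [uuzi] -> 9 lines: ktw wniv uuzi eykwh hgnnv yqzoa nrhtg ufp bgp
Hunk 5: at line 5 remove [yqzoa,nrhtg] add [jhm,enrq] -> 9 lines: ktw wniv uuzi eykwh hgnnv jhm enrq ufp bgp
Hunk 6: at line 2 remove [uuzi,eykwh] add [smmqj,pctmh] -> 9 lines: ktw wniv smmqj pctmh hgnnv jhm enrq ufp bgp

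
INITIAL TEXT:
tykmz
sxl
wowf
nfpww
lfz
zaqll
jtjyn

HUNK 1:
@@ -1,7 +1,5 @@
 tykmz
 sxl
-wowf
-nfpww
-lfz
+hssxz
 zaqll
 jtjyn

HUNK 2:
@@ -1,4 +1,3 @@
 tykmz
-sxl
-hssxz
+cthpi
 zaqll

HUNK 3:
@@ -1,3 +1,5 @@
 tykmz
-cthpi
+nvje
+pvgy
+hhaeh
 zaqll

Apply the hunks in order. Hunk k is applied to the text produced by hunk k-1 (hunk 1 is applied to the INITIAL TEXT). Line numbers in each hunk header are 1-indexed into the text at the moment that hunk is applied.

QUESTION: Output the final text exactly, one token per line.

Hunk 1: at line 1 remove [wowf,nfpww,lfz] add [hssxz] -> 5 lines: tykmz sxl hssxz zaqll jtjyn
Hunk 2: at line 1 remove [sxl,hssxz] add [cthpi] -> 4 lines: tykmz cthpi zaqll jtjyn
Hunk 3: at line 1 remove [cthpi] add [nvje,pvgy,hhaeh] -> 6 lines: tykmz nvje pvgy hhaeh zaqll jtjyn

Answer: tykmz
nvje
pvgy
hhaeh
zaqll
jtjyn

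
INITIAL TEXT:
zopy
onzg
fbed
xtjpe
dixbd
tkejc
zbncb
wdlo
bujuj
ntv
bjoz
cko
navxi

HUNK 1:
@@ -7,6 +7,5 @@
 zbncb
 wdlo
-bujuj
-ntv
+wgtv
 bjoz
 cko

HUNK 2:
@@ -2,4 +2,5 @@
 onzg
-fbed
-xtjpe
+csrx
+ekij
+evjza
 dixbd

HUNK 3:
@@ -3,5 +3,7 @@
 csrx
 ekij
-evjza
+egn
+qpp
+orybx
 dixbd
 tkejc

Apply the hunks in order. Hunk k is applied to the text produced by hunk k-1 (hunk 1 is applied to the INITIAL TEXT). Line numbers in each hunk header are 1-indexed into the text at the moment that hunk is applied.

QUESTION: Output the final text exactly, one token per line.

Hunk 1: at line 7 remove [bujuj,ntv] add [wgtv] -> 12 lines: zopy onzg fbed xtjpe dixbd tkejc zbncb wdlo wgtv bjoz cko navxi
Hunk 2: at line 2 remove [fbed,xtjpe] add [csrx,ekij,evjza] -> 13 lines: zopy onzg csrx ekij evjza dixbd tkejc zbncb wdlo wgtv bjoz cko navxi
Hunk 3: at line 3 remove [evjza] add [egn,qpp,orybx] -> 15 lines: zopy onzg csrx ekij egn qpp orybx dixbd tkejc zbncb wdlo wgtv bjoz cko navxi

Answer: zopy
onzg
csrx
ekij
egn
qpp
orybx
dixbd
tkejc
zbncb
wdlo
wgtv
bjoz
cko
navxi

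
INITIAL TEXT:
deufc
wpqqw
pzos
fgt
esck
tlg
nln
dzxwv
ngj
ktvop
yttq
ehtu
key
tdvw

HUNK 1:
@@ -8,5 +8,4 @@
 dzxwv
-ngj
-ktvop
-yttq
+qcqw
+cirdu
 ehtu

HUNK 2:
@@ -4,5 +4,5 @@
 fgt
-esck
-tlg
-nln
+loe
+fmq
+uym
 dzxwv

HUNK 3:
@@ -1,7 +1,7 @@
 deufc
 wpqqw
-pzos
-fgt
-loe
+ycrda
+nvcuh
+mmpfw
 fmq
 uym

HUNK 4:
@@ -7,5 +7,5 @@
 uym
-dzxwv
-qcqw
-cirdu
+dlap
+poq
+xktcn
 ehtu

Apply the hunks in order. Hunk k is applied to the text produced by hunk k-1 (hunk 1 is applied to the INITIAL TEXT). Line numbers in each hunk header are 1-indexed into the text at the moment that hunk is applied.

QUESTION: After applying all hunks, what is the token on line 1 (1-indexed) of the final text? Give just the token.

Answer: deufc

Derivation:
Hunk 1: at line 8 remove [ngj,ktvop,yttq] add [qcqw,cirdu] -> 13 lines: deufc wpqqw pzos fgt esck tlg nln dzxwv qcqw cirdu ehtu key tdvw
Hunk 2: at line 4 remove [esck,tlg,nln] add [loe,fmq,uym] -> 13 lines: deufc wpqqw pzos fgt loe fmq uym dzxwv qcqw cirdu ehtu key tdvw
Hunk 3: at line 1 remove [pzos,fgt,loe] add [ycrda,nvcuh,mmpfw] -> 13 lines: deufc wpqqw ycrda nvcuh mmpfw fmq uym dzxwv qcqw cirdu ehtu key tdvw
Hunk 4: at line 7 remove [dzxwv,qcqw,cirdu] add [dlap,poq,xktcn] -> 13 lines: deufc wpqqw ycrda nvcuh mmpfw fmq uym dlap poq xktcn ehtu key tdvw
Final line 1: deufc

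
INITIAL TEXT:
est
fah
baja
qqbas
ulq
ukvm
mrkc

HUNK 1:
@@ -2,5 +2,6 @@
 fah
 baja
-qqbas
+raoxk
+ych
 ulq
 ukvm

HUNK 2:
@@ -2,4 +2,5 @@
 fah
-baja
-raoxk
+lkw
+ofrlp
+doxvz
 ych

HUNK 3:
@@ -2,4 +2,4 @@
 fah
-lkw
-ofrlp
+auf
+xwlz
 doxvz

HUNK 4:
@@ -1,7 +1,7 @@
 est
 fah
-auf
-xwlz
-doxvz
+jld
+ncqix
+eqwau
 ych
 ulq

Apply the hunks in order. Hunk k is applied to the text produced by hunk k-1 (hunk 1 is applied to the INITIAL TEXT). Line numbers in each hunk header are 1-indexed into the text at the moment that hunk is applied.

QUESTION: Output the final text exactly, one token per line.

Hunk 1: at line 2 remove [qqbas] add [raoxk,ych] -> 8 lines: est fah baja raoxk ych ulq ukvm mrkc
Hunk 2: at line 2 remove [baja,raoxk] add [lkw,ofrlp,doxvz] -> 9 lines: est fah lkw ofrlp doxvz ych ulq ukvm mrkc
Hunk 3: at line 2 remove [lkw,ofrlp] add [auf,xwlz] -> 9 lines: est fah auf xwlz doxvz ych ulq ukvm mrkc
Hunk 4: at line 1 remove [auf,xwlz,doxvz] add [jld,ncqix,eqwau] -> 9 lines: est fah jld ncqix eqwau ych ulq ukvm mrkc

Answer: est
fah
jld
ncqix
eqwau
ych
ulq
ukvm
mrkc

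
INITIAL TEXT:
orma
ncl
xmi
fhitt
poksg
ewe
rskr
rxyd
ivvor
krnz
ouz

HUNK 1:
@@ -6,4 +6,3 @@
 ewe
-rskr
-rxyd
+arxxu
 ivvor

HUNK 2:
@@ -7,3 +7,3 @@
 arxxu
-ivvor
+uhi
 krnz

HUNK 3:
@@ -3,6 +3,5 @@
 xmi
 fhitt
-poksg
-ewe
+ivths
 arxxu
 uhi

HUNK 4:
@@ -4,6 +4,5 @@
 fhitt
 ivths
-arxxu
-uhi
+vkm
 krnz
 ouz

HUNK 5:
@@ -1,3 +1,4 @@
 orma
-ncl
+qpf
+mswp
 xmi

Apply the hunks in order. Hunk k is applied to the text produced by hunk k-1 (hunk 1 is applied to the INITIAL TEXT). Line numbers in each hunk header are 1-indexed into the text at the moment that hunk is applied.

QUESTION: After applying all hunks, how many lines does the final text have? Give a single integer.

Hunk 1: at line 6 remove [rskr,rxyd] add [arxxu] -> 10 lines: orma ncl xmi fhitt poksg ewe arxxu ivvor krnz ouz
Hunk 2: at line 7 remove [ivvor] add [uhi] -> 10 lines: orma ncl xmi fhitt poksg ewe arxxu uhi krnz ouz
Hunk 3: at line 3 remove [poksg,ewe] add [ivths] -> 9 lines: orma ncl xmi fhitt ivths arxxu uhi krnz ouz
Hunk 4: at line 4 remove [arxxu,uhi] add [vkm] -> 8 lines: orma ncl xmi fhitt ivths vkm krnz ouz
Hunk 5: at line 1 remove [ncl] add [qpf,mswp] -> 9 lines: orma qpf mswp xmi fhitt ivths vkm krnz ouz
Final line count: 9

Answer: 9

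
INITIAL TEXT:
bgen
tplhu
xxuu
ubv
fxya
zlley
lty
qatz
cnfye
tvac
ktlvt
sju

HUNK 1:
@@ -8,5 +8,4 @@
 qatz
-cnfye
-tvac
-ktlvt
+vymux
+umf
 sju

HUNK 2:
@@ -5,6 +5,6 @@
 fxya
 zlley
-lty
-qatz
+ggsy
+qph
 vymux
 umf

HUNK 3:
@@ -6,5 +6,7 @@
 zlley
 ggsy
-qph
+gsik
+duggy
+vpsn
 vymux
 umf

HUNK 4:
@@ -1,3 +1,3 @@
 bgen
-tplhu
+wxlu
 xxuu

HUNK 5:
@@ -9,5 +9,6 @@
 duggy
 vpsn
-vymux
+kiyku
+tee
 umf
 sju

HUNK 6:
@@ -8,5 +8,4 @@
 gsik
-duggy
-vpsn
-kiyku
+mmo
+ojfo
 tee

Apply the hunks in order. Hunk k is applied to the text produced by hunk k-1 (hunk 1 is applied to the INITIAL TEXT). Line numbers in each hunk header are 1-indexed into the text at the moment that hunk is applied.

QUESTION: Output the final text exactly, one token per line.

Hunk 1: at line 8 remove [cnfye,tvac,ktlvt] add [vymux,umf] -> 11 lines: bgen tplhu xxuu ubv fxya zlley lty qatz vymux umf sju
Hunk 2: at line 5 remove [lty,qatz] add [ggsy,qph] -> 11 lines: bgen tplhu xxuu ubv fxya zlley ggsy qph vymux umf sju
Hunk 3: at line 6 remove [qph] add [gsik,duggy,vpsn] -> 13 lines: bgen tplhu xxuu ubv fxya zlley ggsy gsik duggy vpsn vymux umf sju
Hunk 4: at line 1 remove [tplhu] add [wxlu] -> 13 lines: bgen wxlu xxuu ubv fxya zlley ggsy gsik duggy vpsn vymux umf sju
Hunk 5: at line 9 remove [vymux] add [kiyku,tee] -> 14 lines: bgen wxlu xxuu ubv fxya zlley ggsy gsik duggy vpsn kiyku tee umf sju
Hunk 6: at line 8 remove [duggy,vpsn,kiyku] add [mmo,ojfo] -> 13 lines: bgen wxlu xxuu ubv fxya zlley ggsy gsik mmo ojfo tee umf sju

Answer: bgen
wxlu
xxuu
ubv
fxya
zlley
ggsy
gsik
mmo
ojfo
tee
umf
sju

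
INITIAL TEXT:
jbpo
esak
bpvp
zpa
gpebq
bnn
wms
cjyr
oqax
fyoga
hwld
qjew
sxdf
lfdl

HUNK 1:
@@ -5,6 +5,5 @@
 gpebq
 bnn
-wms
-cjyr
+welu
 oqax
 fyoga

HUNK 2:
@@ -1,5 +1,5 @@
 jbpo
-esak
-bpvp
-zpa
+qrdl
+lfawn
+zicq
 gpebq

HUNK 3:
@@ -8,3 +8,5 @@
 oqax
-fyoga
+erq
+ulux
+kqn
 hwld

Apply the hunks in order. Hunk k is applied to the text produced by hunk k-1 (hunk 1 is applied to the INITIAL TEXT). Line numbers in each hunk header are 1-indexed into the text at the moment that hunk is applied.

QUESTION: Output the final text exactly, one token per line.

Answer: jbpo
qrdl
lfawn
zicq
gpebq
bnn
welu
oqax
erq
ulux
kqn
hwld
qjew
sxdf
lfdl

Derivation:
Hunk 1: at line 5 remove [wms,cjyr] add [welu] -> 13 lines: jbpo esak bpvp zpa gpebq bnn welu oqax fyoga hwld qjew sxdf lfdl
Hunk 2: at line 1 remove [esak,bpvp,zpa] add [qrdl,lfawn,zicq] -> 13 lines: jbpo qrdl lfawn zicq gpebq bnn welu oqax fyoga hwld qjew sxdf lfdl
Hunk 3: at line 8 remove [fyoga] add [erq,ulux,kqn] -> 15 lines: jbpo qrdl lfawn zicq gpebq bnn welu oqax erq ulux kqn hwld qjew sxdf lfdl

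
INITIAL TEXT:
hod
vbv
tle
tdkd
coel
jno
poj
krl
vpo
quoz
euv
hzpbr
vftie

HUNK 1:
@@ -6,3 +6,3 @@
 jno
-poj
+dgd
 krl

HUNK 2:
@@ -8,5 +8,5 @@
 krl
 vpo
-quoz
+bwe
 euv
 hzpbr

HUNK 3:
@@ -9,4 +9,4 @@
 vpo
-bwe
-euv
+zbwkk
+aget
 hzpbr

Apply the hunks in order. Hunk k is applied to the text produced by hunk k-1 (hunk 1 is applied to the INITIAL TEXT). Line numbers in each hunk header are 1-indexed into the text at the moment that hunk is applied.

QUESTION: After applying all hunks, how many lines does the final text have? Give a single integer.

Hunk 1: at line 6 remove [poj] add [dgd] -> 13 lines: hod vbv tle tdkd coel jno dgd krl vpo quoz euv hzpbr vftie
Hunk 2: at line 8 remove [quoz] add [bwe] -> 13 lines: hod vbv tle tdkd coel jno dgd krl vpo bwe euv hzpbr vftie
Hunk 3: at line 9 remove [bwe,euv] add [zbwkk,aget] -> 13 lines: hod vbv tle tdkd coel jno dgd krl vpo zbwkk aget hzpbr vftie
Final line count: 13

Answer: 13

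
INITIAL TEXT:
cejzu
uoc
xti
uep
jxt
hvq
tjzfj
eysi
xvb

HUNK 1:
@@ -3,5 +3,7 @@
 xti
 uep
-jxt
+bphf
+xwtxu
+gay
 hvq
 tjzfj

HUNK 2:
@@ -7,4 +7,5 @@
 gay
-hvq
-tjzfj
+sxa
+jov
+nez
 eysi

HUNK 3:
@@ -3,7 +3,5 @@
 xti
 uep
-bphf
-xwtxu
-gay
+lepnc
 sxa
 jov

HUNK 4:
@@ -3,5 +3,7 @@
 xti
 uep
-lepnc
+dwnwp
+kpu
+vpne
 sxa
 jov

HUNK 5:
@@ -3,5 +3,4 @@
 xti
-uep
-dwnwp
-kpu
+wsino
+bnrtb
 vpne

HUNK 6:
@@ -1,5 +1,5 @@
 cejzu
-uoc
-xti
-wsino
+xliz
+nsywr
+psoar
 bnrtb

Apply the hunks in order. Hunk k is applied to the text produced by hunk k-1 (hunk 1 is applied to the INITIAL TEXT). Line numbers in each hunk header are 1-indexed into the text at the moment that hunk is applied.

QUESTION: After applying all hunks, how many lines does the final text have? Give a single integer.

Hunk 1: at line 3 remove [jxt] add [bphf,xwtxu,gay] -> 11 lines: cejzu uoc xti uep bphf xwtxu gay hvq tjzfj eysi xvb
Hunk 2: at line 7 remove [hvq,tjzfj] add [sxa,jov,nez] -> 12 lines: cejzu uoc xti uep bphf xwtxu gay sxa jov nez eysi xvb
Hunk 3: at line 3 remove [bphf,xwtxu,gay] add [lepnc] -> 10 lines: cejzu uoc xti uep lepnc sxa jov nez eysi xvb
Hunk 4: at line 3 remove [lepnc] add [dwnwp,kpu,vpne] -> 12 lines: cejzu uoc xti uep dwnwp kpu vpne sxa jov nez eysi xvb
Hunk 5: at line 3 remove [uep,dwnwp,kpu] add [wsino,bnrtb] -> 11 lines: cejzu uoc xti wsino bnrtb vpne sxa jov nez eysi xvb
Hunk 6: at line 1 remove [uoc,xti,wsino] add [xliz,nsywr,psoar] -> 11 lines: cejzu xliz nsywr psoar bnrtb vpne sxa jov nez eysi xvb
Final line count: 11

Answer: 11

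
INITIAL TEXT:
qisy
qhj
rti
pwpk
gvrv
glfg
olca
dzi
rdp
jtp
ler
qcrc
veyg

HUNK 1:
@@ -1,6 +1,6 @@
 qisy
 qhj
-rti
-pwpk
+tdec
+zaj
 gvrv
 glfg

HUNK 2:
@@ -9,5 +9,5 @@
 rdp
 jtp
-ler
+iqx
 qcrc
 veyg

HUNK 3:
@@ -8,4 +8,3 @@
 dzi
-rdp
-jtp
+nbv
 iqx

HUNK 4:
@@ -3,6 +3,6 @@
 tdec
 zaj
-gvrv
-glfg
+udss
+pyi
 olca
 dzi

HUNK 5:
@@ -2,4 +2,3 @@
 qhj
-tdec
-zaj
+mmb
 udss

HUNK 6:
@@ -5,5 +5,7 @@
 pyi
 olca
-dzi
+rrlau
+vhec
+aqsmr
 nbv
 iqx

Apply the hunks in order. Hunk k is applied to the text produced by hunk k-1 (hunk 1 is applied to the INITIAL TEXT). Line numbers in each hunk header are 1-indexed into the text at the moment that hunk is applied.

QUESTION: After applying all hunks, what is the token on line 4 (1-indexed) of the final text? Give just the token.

Answer: udss

Derivation:
Hunk 1: at line 1 remove [rti,pwpk] add [tdec,zaj] -> 13 lines: qisy qhj tdec zaj gvrv glfg olca dzi rdp jtp ler qcrc veyg
Hunk 2: at line 9 remove [ler] add [iqx] -> 13 lines: qisy qhj tdec zaj gvrv glfg olca dzi rdp jtp iqx qcrc veyg
Hunk 3: at line 8 remove [rdp,jtp] add [nbv] -> 12 lines: qisy qhj tdec zaj gvrv glfg olca dzi nbv iqx qcrc veyg
Hunk 4: at line 3 remove [gvrv,glfg] add [udss,pyi] -> 12 lines: qisy qhj tdec zaj udss pyi olca dzi nbv iqx qcrc veyg
Hunk 5: at line 2 remove [tdec,zaj] add [mmb] -> 11 lines: qisy qhj mmb udss pyi olca dzi nbv iqx qcrc veyg
Hunk 6: at line 5 remove [dzi] add [rrlau,vhec,aqsmr] -> 13 lines: qisy qhj mmb udss pyi olca rrlau vhec aqsmr nbv iqx qcrc veyg
Final line 4: udss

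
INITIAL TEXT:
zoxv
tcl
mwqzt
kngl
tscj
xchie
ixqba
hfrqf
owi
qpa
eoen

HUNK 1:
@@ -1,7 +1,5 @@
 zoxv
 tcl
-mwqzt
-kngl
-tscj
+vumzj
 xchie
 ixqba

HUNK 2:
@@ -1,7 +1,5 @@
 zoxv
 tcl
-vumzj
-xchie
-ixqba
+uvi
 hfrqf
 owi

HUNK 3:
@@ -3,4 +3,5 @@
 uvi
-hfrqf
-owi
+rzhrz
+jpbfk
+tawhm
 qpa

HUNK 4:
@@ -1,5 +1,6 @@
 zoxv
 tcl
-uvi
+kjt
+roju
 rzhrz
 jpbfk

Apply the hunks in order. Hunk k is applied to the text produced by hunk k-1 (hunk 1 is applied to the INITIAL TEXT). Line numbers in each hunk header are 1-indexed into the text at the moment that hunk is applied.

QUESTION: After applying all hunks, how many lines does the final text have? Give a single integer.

Answer: 9

Derivation:
Hunk 1: at line 1 remove [mwqzt,kngl,tscj] add [vumzj] -> 9 lines: zoxv tcl vumzj xchie ixqba hfrqf owi qpa eoen
Hunk 2: at line 1 remove [vumzj,xchie,ixqba] add [uvi] -> 7 lines: zoxv tcl uvi hfrqf owi qpa eoen
Hunk 3: at line 3 remove [hfrqf,owi] add [rzhrz,jpbfk,tawhm] -> 8 lines: zoxv tcl uvi rzhrz jpbfk tawhm qpa eoen
Hunk 4: at line 1 remove [uvi] add [kjt,roju] -> 9 lines: zoxv tcl kjt roju rzhrz jpbfk tawhm qpa eoen
Final line count: 9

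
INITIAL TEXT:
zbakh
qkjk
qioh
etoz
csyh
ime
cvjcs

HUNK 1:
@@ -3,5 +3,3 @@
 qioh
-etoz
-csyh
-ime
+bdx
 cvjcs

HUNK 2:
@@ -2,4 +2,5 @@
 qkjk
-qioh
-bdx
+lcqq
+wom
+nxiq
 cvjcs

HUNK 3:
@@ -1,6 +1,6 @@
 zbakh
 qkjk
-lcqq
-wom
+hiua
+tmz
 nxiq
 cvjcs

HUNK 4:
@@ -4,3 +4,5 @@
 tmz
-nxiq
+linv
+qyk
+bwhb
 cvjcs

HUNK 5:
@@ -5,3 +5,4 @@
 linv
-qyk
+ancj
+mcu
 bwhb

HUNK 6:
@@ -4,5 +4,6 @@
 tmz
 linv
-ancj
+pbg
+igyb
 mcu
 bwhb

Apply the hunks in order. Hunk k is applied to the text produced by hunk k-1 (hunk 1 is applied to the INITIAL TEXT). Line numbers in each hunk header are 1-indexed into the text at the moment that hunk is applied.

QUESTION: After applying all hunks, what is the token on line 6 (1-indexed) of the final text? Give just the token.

Answer: pbg

Derivation:
Hunk 1: at line 3 remove [etoz,csyh,ime] add [bdx] -> 5 lines: zbakh qkjk qioh bdx cvjcs
Hunk 2: at line 2 remove [qioh,bdx] add [lcqq,wom,nxiq] -> 6 lines: zbakh qkjk lcqq wom nxiq cvjcs
Hunk 3: at line 1 remove [lcqq,wom] add [hiua,tmz] -> 6 lines: zbakh qkjk hiua tmz nxiq cvjcs
Hunk 4: at line 4 remove [nxiq] add [linv,qyk,bwhb] -> 8 lines: zbakh qkjk hiua tmz linv qyk bwhb cvjcs
Hunk 5: at line 5 remove [qyk] add [ancj,mcu] -> 9 lines: zbakh qkjk hiua tmz linv ancj mcu bwhb cvjcs
Hunk 6: at line 4 remove [ancj] add [pbg,igyb] -> 10 lines: zbakh qkjk hiua tmz linv pbg igyb mcu bwhb cvjcs
Final line 6: pbg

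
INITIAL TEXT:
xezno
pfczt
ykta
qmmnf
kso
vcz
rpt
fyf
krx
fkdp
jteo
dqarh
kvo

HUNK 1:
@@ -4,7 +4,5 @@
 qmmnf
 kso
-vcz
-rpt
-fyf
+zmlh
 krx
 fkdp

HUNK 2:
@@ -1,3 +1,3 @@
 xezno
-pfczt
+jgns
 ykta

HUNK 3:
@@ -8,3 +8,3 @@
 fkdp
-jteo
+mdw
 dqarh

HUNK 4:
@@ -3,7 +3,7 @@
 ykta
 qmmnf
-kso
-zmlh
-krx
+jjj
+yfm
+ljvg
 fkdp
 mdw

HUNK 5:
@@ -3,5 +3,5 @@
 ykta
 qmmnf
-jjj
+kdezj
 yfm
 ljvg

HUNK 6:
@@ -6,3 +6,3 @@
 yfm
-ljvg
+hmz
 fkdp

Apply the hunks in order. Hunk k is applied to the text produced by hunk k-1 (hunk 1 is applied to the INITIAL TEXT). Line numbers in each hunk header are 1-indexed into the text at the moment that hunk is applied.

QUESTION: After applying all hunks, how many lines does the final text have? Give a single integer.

Hunk 1: at line 4 remove [vcz,rpt,fyf] add [zmlh] -> 11 lines: xezno pfczt ykta qmmnf kso zmlh krx fkdp jteo dqarh kvo
Hunk 2: at line 1 remove [pfczt] add [jgns] -> 11 lines: xezno jgns ykta qmmnf kso zmlh krx fkdp jteo dqarh kvo
Hunk 3: at line 8 remove [jteo] add [mdw] -> 11 lines: xezno jgns ykta qmmnf kso zmlh krx fkdp mdw dqarh kvo
Hunk 4: at line 3 remove [kso,zmlh,krx] add [jjj,yfm,ljvg] -> 11 lines: xezno jgns ykta qmmnf jjj yfm ljvg fkdp mdw dqarh kvo
Hunk 5: at line 3 remove [jjj] add [kdezj] -> 11 lines: xezno jgns ykta qmmnf kdezj yfm ljvg fkdp mdw dqarh kvo
Hunk 6: at line 6 remove [ljvg] add [hmz] -> 11 lines: xezno jgns ykta qmmnf kdezj yfm hmz fkdp mdw dqarh kvo
Final line count: 11

Answer: 11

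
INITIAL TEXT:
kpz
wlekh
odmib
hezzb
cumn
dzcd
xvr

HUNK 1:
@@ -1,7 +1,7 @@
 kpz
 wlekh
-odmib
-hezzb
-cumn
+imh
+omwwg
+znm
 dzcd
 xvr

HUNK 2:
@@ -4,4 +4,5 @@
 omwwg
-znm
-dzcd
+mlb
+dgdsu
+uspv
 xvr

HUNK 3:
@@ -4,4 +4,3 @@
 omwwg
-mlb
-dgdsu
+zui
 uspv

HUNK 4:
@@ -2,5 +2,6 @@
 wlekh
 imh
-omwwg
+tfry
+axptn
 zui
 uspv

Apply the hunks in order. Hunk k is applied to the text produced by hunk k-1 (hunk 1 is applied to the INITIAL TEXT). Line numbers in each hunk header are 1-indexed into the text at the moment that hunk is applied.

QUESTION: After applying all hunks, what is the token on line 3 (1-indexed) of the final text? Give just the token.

Answer: imh

Derivation:
Hunk 1: at line 1 remove [odmib,hezzb,cumn] add [imh,omwwg,znm] -> 7 lines: kpz wlekh imh omwwg znm dzcd xvr
Hunk 2: at line 4 remove [znm,dzcd] add [mlb,dgdsu,uspv] -> 8 lines: kpz wlekh imh omwwg mlb dgdsu uspv xvr
Hunk 3: at line 4 remove [mlb,dgdsu] add [zui] -> 7 lines: kpz wlekh imh omwwg zui uspv xvr
Hunk 4: at line 2 remove [omwwg] add [tfry,axptn] -> 8 lines: kpz wlekh imh tfry axptn zui uspv xvr
Final line 3: imh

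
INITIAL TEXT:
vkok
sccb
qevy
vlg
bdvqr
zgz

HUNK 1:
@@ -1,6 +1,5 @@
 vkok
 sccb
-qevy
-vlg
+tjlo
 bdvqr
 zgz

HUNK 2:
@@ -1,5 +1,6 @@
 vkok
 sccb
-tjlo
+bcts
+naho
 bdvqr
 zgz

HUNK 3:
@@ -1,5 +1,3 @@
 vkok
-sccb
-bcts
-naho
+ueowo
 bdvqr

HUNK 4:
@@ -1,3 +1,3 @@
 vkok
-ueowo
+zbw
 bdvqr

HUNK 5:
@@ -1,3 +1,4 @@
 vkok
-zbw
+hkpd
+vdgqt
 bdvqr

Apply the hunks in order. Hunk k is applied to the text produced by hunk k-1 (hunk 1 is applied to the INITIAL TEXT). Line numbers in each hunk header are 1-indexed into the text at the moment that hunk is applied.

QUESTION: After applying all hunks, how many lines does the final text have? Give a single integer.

Hunk 1: at line 1 remove [qevy,vlg] add [tjlo] -> 5 lines: vkok sccb tjlo bdvqr zgz
Hunk 2: at line 1 remove [tjlo] add [bcts,naho] -> 6 lines: vkok sccb bcts naho bdvqr zgz
Hunk 3: at line 1 remove [sccb,bcts,naho] add [ueowo] -> 4 lines: vkok ueowo bdvqr zgz
Hunk 4: at line 1 remove [ueowo] add [zbw] -> 4 lines: vkok zbw bdvqr zgz
Hunk 5: at line 1 remove [zbw] add [hkpd,vdgqt] -> 5 lines: vkok hkpd vdgqt bdvqr zgz
Final line count: 5

Answer: 5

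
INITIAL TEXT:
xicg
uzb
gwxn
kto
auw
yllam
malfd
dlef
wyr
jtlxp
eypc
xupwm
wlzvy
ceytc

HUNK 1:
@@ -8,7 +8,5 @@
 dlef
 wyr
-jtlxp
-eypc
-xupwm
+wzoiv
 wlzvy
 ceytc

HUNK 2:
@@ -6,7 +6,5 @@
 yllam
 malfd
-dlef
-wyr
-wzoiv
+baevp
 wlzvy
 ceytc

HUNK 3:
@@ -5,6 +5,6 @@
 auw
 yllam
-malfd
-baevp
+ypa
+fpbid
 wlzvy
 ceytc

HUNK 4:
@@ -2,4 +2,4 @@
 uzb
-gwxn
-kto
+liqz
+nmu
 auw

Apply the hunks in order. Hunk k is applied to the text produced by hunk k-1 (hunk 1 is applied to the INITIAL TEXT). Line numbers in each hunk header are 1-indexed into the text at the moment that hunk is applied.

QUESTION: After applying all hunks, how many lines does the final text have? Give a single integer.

Hunk 1: at line 8 remove [jtlxp,eypc,xupwm] add [wzoiv] -> 12 lines: xicg uzb gwxn kto auw yllam malfd dlef wyr wzoiv wlzvy ceytc
Hunk 2: at line 6 remove [dlef,wyr,wzoiv] add [baevp] -> 10 lines: xicg uzb gwxn kto auw yllam malfd baevp wlzvy ceytc
Hunk 3: at line 5 remove [malfd,baevp] add [ypa,fpbid] -> 10 lines: xicg uzb gwxn kto auw yllam ypa fpbid wlzvy ceytc
Hunk 4: at line 2 remove [gwxn,kto] add [liqz,nmu] -> 10 lines: xicg uzb liqz nmu auw yllam ypa fpbid wlzvy ceytc
Final line count: 10

Answer: 10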